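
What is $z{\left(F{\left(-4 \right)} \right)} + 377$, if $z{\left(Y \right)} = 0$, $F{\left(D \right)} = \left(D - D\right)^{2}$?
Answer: $377$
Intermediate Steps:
$F{\left(D \right)} = 0$ ($F{\left(D \right)} = 0^{2} = 0$)
$z{\left(F{\left(-4 \right)} \right)} + 377 = 0 + 377 = 377$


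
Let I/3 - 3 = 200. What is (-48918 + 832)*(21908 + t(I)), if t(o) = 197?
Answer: -1062941030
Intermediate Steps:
I = 609 (I = 9 + 3*200 = 9 + 600 = 609)
(-48918 + 832)*(21908 + t(I)) = (-48918 + 832)*(21908 + 197) = -48086*22105 = -1062941030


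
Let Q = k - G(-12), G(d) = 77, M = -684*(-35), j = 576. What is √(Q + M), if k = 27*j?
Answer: √39415 ≈ 198.53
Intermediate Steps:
k = 15552 (k = 27*576 = 15552)
M = 23940
Q = 15475 (Q = 15552 - 1*77 = 15552 - 77 = 15475)
√(Q + M) = √(15475 + 23940) = √39415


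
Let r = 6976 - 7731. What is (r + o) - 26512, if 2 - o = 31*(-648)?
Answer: -7177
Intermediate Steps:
r = -755
o = 20090 (o = 2 - 31*(-648) = 2 - 1*(-20088) = 2 + 20088 = 20090)
(r + o) - 26512 = (-755 + 20090) - 26512 = 19335 - 26512 = -7177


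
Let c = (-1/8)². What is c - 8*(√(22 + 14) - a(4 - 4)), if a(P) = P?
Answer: -3071/64 ≈ -47.984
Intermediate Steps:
c = 1/64 (c = (-1*⅛)² = (-⅛)² = 1/64 ≈ 0.015625)
c - 8*(√(22 + 14) - a(4 - 4)) = 1/64 - 8*(√(22 + 14) - (4 - 4)) = 1/64 - 8*(√36 - 1*0) = 1/64 - 8*(6 + 0) = 1/64 - 8*6 = 1/64 - 48 = -3071/64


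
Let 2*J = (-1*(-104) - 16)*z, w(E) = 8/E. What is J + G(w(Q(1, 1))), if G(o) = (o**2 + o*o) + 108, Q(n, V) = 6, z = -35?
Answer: -12856/9 ≈ -1428.4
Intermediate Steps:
G(o) = 108 + 2*o**2 (G(o) = (o**2 + o**2) + 108 = 2*o**2 + 108 = 108 + 2*o**2)
J = -1540 (J = ((-1*(-104) - 16)*(-35))/2 = ((104 - 16)*(-35))/2 = (88*(-35))/2 = (1/2)*(-3080) = -1540)
J + G(w(Q(1, 1))) = -1540 + (108 + 2*(8/6)**2) = -1540 + (108 + 2*(8*(1/6))**2) = -1540 + (108 + 2*(4/3)**2) = -1540 + (108 + 2*(16/9)) = -1540 + (108 + 32/9) = -1540 + 1004/9 = -12856/9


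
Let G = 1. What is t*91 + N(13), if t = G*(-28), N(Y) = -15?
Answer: -2563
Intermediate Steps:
t = -28 (t = 1*(-28) = -28)
t*91 + N(13) = -28*91 - 15 = -2548 - 15 = -2563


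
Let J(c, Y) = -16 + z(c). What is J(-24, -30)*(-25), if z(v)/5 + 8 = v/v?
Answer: 1275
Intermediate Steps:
z(v) = -35 (z(v) = -40 + 5*(v/v) = -40 + 5*1 = -40 + 5 = -35)
J(c, Y) = -51 (J(c, Y) = -16 - 35 = -51)
J(-24, -30)*(-25) = -51*(-25) = 1275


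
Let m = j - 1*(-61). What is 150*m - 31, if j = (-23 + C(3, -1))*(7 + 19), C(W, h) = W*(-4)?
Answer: -127381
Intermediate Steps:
C(W, h) = -4*W
j = -910 (j = (-23 - 4*3)*(7 + 19) = (-23 - 12)*26 = -35*26 = -910)
m = -849 (m = -910 - 1*(-61) = -910 + 61 = -849)
150*m - 31 = 150*(-849) - 31 = -127350 - 31 = -127381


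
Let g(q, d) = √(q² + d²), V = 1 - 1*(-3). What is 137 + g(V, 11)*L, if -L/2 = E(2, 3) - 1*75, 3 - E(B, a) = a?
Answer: 137 + 150*√137 ≈ 1892.7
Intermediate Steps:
E(B, a) = 3 - a
V = 4 (V = 1 + 3 = 4)
g(q, d) = √(d² + q²)
L = 150 (L = -2*((3 - 1*3) - 1*75) = -2*((3 - 3) - 75) = -2*(0 - 75) = -2*(-75) = 150)
137 + g(V, 11)*L = 137 + √(11² + 4²)*150 = 137 + √(121 + 16)*150 = 137 + √137*150 = 137 + 150*√137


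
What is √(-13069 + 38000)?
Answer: √24931 ≈ 157.90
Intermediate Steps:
√(-13069 + 38000) = √24931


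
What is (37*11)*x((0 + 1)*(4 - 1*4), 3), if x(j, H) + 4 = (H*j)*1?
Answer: -1628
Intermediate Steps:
x(j, H) = -4 + H*j (x(j, H) = -4 + (H*j)*1 = -4 + H*j)
(37*11)*x((0 + 1)*(4 - 1*4), 3) = (37*11)*(-4 + 3*((0 + 1)*(4 - 1*4))) = 407*(-4 + 3*(1*(4 - 4))) = 407*(-4 + 3*(1*0)) = 407*(-4 + 3*0) = 407*(-4 + 0) = 407*(-4) = -1628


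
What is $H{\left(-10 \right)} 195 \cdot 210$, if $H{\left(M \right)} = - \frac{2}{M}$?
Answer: $8190$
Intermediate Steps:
$H{\left(-10 \right)} 195 \cdot 210 = - \frac{2}{-10} \cdot 195 \cdot 210 = \left(-2\right) \left(- \frac{1}{10}\right) 195 \cdot 210 = \frac{1}{5} \cdot 195 \cdot 210 = 39 \cdot 210 = 8190$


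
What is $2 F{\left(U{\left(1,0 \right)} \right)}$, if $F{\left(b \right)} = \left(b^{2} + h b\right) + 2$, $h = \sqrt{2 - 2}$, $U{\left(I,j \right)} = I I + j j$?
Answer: $6$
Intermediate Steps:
$U{\left(I,j \right)} = I^{2} + j^{2}$
$h = 0$ ($h = \sqrt{0} = 0$)
$F{\left(b \right)} = 2 + b^{2}$ ($F{\left(b \right)} = \left(b^{2} + 0 b\right) + 2 = \left(b^{2} + 0\right) + 2 = b^{2} + 2 = 2 + b^{2}$)
$2 F{\left(U{\left(1,0 \right)} \right)} = 2 \left(2 + \left(1^{2} + 0^{2}\right)^{2}\right) = 2 \left(2 + \left(1 + 0\right)^{2}\right) = 2 \left(2 + 1^{2}\right) = 2 \left(2 + 1\right) = 2 \cdot 3 = 6$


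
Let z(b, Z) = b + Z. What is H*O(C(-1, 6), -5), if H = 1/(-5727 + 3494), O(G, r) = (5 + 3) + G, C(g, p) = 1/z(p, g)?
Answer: -41/11165 ≈ -0.0036722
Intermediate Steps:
z(b, Z) = Z + b
C(g, p) = 1/(g + p)
O(G, r) = 8 + G
H = -1/2233 (H = 1/(-2233) = -1/2233 ≈ -0.00044783)
H*O(C(-1, 6), -5) = -(8 + 1/(-1 + 6))/2233 = -(8 + 1/5)/2233 = -(8 + ⅕)/2233 = -1/2233*41/5 = -41/11165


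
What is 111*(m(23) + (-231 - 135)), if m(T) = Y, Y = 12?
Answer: -39294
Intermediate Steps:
m(T) = 12
111*(m(23) + (-231 - 135)) = 111*(12 + (-231 - 135)) = 111*(12 - 366) = 111*(-354) = -39294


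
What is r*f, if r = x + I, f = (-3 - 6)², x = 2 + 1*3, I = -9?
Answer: -324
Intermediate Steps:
x = 5 (x = 2 + 3 = 5)
f = 81 (f = (-9)² = 81)
r = -4 (r = 5 - 9 = -4)
r*f = -4*81 = -324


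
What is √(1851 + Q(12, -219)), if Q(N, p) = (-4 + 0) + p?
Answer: 2*√407 ≈ 40.349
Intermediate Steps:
Q(N, p) = -4 + p
√(1851 + Q(12, -219)) = √(1851 + (-4 - 219)) = √(1851 - 223) = √1628 = 2*√407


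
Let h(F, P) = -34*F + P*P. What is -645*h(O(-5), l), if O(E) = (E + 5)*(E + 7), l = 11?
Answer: -78045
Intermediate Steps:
O(E) = (5 + E)*(7 + E)
h(F, P) = P² - 34*F (h(F, P) = -34*F + P² = P² - 34*F)
-645*h(O(-5), l) = -645*(11² - 34*(35 + (-5)² + 12*(-5))) = -645*(121 - 34*(35 + 25 - 60)) = -645*(121 - 34*0) = -645*(121 + 0) = -645*121 = -78045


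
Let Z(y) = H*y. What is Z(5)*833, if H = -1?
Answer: -4165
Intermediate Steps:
Z(y) = -y
Z(5)*833 = -1*5*833 = -5*833 = -4165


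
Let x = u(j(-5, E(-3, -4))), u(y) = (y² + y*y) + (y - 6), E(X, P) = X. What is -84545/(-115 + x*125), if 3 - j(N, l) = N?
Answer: -16909/3227 ≈ -5.2399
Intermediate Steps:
j(N, l) = 3 - N
u(y) = -6 + y + 2*y² (u(y) = (y² + y²) + (-6 + y) = 2*y² + (-6 + y) = -6 + y + 2*y²)
x = 130 (x = -6 + (3 - 1*(-5)) + 2*(3 - 1*(-5))² = -6 + (3 + 5) + 2*(3 + 5)² = -6 + 8 + 2*8² = -6 + 8 + 2*64 = -6 + 8 + 128 = 130)
-84545/(-115 + x*125) = -84545/(-115 + 130*125) = -84545/(-115 + 16250) = -84545/16135 = -84545*1/16135 = -16909/3227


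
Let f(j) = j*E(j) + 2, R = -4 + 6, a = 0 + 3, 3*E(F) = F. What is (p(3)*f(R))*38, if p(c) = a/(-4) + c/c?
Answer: 95/3 ≈ 31.667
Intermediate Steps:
E(F) = F/3
a = 3
R = 2
f(j) = 2 + j²/3 (f(j) = j*(j/3) + 2 = j²/3 + 2 = 2 + j²/3)
p(c) = ¼ (p(c) = 3/(-4) + c/c = 3*(-¼) + 1 = -¾ + 1 = ¼)
(p(3)*f(R))*38 = ((2 + (⅓)*2²)/4)*38 = ((2 + (⅓)*4)/4)*38 = ((2 + 4/3)/4)*38 = ((¼)*(10/3))*38 = (⅚)*38 = 95/3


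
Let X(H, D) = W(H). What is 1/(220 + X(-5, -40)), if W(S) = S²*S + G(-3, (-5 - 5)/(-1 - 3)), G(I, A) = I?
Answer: 1/92 ≈ 0.010870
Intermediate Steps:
W(S) = -3 + S³ (W(S) = S²*S - 3 = S³ - 3 = -3 + S³)
X(H, D) = -3 + H³
1/(220 + X(-5, -40)) = 1/(220 + (-3 + (-5)³)) = 1/(220 + (-3 - 125)) = 1/(220 - 128) = 1/92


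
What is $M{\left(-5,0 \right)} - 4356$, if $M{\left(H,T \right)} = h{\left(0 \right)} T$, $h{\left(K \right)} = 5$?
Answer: $-4356$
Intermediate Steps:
$M{\left(H,T \right)} = 5 T$
$M{\left(-5,0 \right)} - 4356 = 5 \cdot 0 - 4356 = 0 - 4356 = -4356$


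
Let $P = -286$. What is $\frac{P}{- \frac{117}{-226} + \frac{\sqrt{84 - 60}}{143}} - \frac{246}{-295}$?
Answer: $- \frac{15183783249786}{27405552805} + \frac{4177812496 \sqrt{6}}{278700537} \approx -517.32$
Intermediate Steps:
$\frac{P}{- \frac{117}{-226} + \frac{\sqrt{84 - 60}}{143}} - \frac{246}{-295} = - \frac{286}{- \frac{117}{-226} + \frac{\sqrt{84 - 60}}{143}} - \frac{246}{-295} = - \frac{286}{\left(-117\right) \left(- \frac{1}{226}\right) + \sqrt{24} \cdot \frac{1}{143}} - - \frac{246}{295} = - \frac{286}{\frac{117}{226} + 2 \sqrt{6} \cdot \frac{1}{143}} + \frac{246}{295} = - \frac{286}{\frac{117}{226} + \frac{2 \sqrt{6}}{143}} + \frac{246}{295} = \frac{246}{295} - \frac{286}{\frac{117}{226} + \frac{2 \sqrt{6}}{143}}$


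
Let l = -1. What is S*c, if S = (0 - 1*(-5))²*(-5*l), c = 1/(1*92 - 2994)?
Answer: -125/2902 ≈ -0.043074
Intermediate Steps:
c = -1/2902 (c = 1/(92 - 2994) = 1/(-2902) = -1/2902 ≈ -0.00034459)
S = 125 (S = (0 - 1*(-5))²*(-5*(-1)) = (0 + 5)²*5 = 5²*5 = 25*5 = 125)
S*c = 125*(-1/2902) = -125/2902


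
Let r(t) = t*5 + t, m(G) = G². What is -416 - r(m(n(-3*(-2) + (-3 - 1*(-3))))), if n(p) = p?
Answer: -632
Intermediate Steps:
r(t) = 6*t (r(t) = 5*t + t = 6*t)
-416 - r(m(n(-3*(-2) + (-3 - 1*(-3))))) = -416 - 6*(-3*(-2) + (-3 - 1*(-3)))² = -416 - 6*(6 + (-3 + 3))² = -416 - 6*(6 + 0)² = -416 - 6*6² = -416 - 6*36 = -416 - 1*216 = -416 - 216 = -632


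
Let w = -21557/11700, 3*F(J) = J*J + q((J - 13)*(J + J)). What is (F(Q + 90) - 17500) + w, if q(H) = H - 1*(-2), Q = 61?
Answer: 46696543/11700 ≈ 3991.2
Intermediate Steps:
q(H) = 2 + H (q(H) = H + 2 = 2 + H)
F(J) = 2/3 + J**2/3 + 2*J*(-13 + J)/3 (F(J) = (J*J + (2 + (J - 13)*(J + J)))/3 = (J**2 + (2 + (-13 + J)*(2*J)))/3 = (J**2 + (2 + 2*J*(-13 + J)))/3 = (2 + J**2 + 2*J*(-13 + J))/3 = 2/3 + J**2/3 + 2*J*(-13 + J)/3)
w = -21557/11700 (w = -21557*1/11700 = -21557/11700 ≈ -1.8425)
(F(Q + 90) - 17500) + w = ((2/3 + (61 + 90)**2 - 26*(61 + 90)/3) - 17500) - 21557/11700 = ((2/3 + 151**2 - 26/3*151) - 17500) - 21557/11700 = ((2/3 + 22801 - 3926/3) - 17500) - 21557/11700 = (21493 - 17500) - 21557/11700 = 3993 - 21557/11700 = 46696543/11700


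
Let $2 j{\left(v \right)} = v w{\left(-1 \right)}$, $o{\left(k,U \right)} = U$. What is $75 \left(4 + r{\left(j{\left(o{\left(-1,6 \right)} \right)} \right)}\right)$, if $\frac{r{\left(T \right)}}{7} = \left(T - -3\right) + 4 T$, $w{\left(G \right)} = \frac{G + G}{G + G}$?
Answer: $9750$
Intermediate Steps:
$w{\left(G \right)} = 1$ ($w{\left(G \right)} = \frac{2 G}{2 G} = 2 G \frac{1}{2 G} = 1$)
$j{\left(v \right)} = \frac{v}{2}$ ($j{\left(v \right)} = \frac{v 1}{2} = \frac{v}{2}$)
$r{\left(T \right)} = 21 + 35 T$ ($r{\left(T \right)} = 7 \left(\left(T - -3\right) + 4 T\right) = 7 \left(\left(T + 3\right) + 4 T\right) = 7 \left(\left(3 + T\right) + 4 T\right) = 7 \left(3 + 5 T\right) = 21 + 35 T$)
$75 \left(4 + r{\left(j{\left(o{\left(-1,6 \right)} \right)} \right)}\right) = 75 \left(4 + \left(21 + 35 \cdot \frac{1}{2} \cdot 6\right)\right) = 75 \left(4 + \left(21 + 35 \cdot 3\right)\right) = 75 \left(4 + \left(21 + 105\right)\right) = 75 \left(4 + 126\right) = 75 \cdot 130 = 9750$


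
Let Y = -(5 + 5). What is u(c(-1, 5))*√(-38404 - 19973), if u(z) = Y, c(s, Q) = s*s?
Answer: -10*I*√58377 ≈ -2416.1*I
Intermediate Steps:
Y = -10 (Y = -1*10 = -10)
c(s, Q) = s²
u(z) = -10
u(c(-1, 5))*√(-38404 - 19973) = -10*√(-38404 - 19973) = -10*I*√58377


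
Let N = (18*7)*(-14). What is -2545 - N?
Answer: -781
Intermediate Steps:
N = -1764 (N = 126*(-14) = -1764)
-2545 - N = -2545 - 1*(-1764) = -2545 + 1764 = -781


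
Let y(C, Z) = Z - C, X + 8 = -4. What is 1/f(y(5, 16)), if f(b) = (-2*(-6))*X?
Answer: -1/144 ≈ -0.0069444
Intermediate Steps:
X = -12 (X = -8 - 4 = -12)
f(b) = -144 (f(b) = -2*(-6)*(-12) = 12*(-12) = -144)
1/f(y(5, 16)) = 1/(-144) = -1/144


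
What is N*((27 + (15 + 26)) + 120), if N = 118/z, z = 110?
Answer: 11092/55 ≈ 201.67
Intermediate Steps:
N = 59/55 (N = 118/110 = 118*(1/110) = 59/55 ≈ 1.0727)
N*((27 + (15 + 26)) + 120) = 59*((27 + (15 + 26)) + 120)/55 = 59*((27 + 41) + 120)/55 = 59*(68 + 120)/55 = (59/55)*188 = 11092/55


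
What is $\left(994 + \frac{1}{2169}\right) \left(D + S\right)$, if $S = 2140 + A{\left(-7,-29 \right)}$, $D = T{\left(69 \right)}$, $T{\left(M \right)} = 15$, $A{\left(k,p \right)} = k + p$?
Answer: $\frac{4568536453}{2169} \approx 2.1063 \cdot 10^{6}$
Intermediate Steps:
$D = 15$
$S = 2104$ ($S = 2140 - 36 = 2104$)
$\left(994 + \frac{1}{2169}\right) \left(D + S\right) = \left(994 + \frac{1}{2169}\right) \left(15 + 2104\right) = \left(994 + \frac{1}{2169}\right) 2119 = \frac{2155987}{2169} \cdot 2119 = \frac{4568536453}{2169}$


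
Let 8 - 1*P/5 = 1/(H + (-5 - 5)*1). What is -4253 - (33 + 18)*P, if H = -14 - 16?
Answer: -50395/8 ≈ -6299.4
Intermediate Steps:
H = -30
P = 321/8 (P = 40 - 5/(-30 + (-5 - 5)*1) = 40 - 5/(-30 - 10*1) = 40 - 5/(-30 - 10) = 40 - 5/(-40) = 40 - 5*(-1/40) = 40 + 1/8 = 321/8 ≈ 40.125)
-4253 - (33 + 18)*P = -4253 - (33 + 18)*321/8 = -4253 - 51*321/8 = -4253 - 1*16371/8 = -4253 - 16371/8 = -50395/8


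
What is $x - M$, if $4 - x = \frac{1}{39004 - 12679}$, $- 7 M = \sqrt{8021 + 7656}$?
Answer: $\frac{105299}{26325} + \frac{\sqrt{15677}}{7} \approx 21.887$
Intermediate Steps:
$M = - \frac{\sqrt{15677}}{7}$ ($M = - \frac{\sqrt{8021 + 7656}}{7} = - \frac{\sqrt{15677}}{7} \approx -17.887$)
$x = \frac{105299}{26325}$ ($x = 4 - \frac{1}{39004 - 12679} = 4 - \frac{1}{26325} = \frac{105299}{26325} \approx 4.0$)
$x - M = \frac{105299}{26325} - - \frac{\sqrt{15677}}{7} = \frac{105299}{26325} + \frac{\sqrt{15677}}{7}$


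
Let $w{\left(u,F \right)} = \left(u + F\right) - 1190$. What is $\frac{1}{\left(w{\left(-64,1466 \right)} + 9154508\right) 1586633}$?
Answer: $\frac{1}{14525180857760} \approx 6.8846 \cdot 10^{-14}$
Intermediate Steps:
$w{\left(u,F \right)} = -1190 + F + u$ ($w{\left(u,F \right)} = \left(F + u\right) - 1190 = -1190 + F + u$)
$\frac{1}{\left(w{\left(-64,1466 \right)} + 9154508\right) 1586633} = \frac{1}{\left(\left(-1190 + 1466 - 64\right) + 9154508\right) 1586633} = \frac{1}{212 + 9154508} \cdot \frac{1}{1586633} = \frac{1}{9154720} \cdot \frac{1}{1586633} = \frac{1}{14525180857760}$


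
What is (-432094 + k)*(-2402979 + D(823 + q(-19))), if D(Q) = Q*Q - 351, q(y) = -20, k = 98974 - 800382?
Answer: 1993287070542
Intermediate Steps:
k = -701408
D(Q) = -351 + Q**2 (D(Q) = Q**2 - 351 = -351 + Q**2)
(-432094 + k)*(-2402979 + D(823 + q(-19))) = (-432094 - 701408)*(-2402979 + (-351 + (823 - 20)**2)) = -1133502*(-2402979 + (-351 + 803**2)) = -1133502*(-2402979 + (-351 + 644809)) = -1133502*(-2402979 + 644458) = -1133502*(-1758521) = 1993287070542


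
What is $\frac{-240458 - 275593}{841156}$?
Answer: $- \frac{22437}{36572} \approx -0.6135$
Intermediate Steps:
$\frac{-240458 - 275593}{841156} = \left(-240458 - 275593\right) \frac{1}{841156} = \left(-516051\right) \frac{1}{841156} = - \frac{22437}{36572}$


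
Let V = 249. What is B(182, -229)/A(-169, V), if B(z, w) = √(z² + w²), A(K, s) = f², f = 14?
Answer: √85565/196 ≈ 1.4924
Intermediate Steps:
A(K, s) = 196 (A(K, s) = 14² = 196)
B(z, w) = √(w² + z²)
B(182, -229)/A(-169, V) = √((-229)² + 182²)/196 = √(52441 + 33124)*(1/196) = √85565*(1/196) = √85565/196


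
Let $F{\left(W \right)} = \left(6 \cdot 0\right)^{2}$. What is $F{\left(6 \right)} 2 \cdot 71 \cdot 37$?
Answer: $0$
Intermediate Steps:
$F{\left(W \right)} = 0$ ($F{\left(W \right)} = 0^{2} = 0$)
$F{\left(6 \right)} 2 \cdot 71 \cdot 37 = 0 \cdot 2 \cdot 71 \cdot 37 = 0 \cdot 71 \cdot 37 = 0 \cdot 37 = 0$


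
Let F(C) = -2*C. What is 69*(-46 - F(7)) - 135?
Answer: -2343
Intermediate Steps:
69*(-46 - F(7)) - 135 = 69*(-46 - (-2)*7) - 135 = 69*(-46 - 1*(-14)) - 135 = 69*(-46 + 14) - 135 = 69*(-32) - 135 = -2208 - 135 = -2343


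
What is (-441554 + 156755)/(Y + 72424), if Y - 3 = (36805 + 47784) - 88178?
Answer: -94933/22946 ≈ -4.1372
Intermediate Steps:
Y = -3586 (Y = 3 + ((36805 + 47784) - 88178) = 3 + (84589 - 88178) = 3 - 3589 = -3586)
(-441554 + 156755)/(Y + 72424) = (-441554 + 156755)/(-3586 + 72424) = -284799/68838 = -284799*1/68838 = -94933/22946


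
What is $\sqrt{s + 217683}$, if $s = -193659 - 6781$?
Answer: $\sqrt{17243} \approx 131.31$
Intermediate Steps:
$s = -200440$ ($s = -193659 - 6781 = -200440$)
$\sqrt{s + 217683} = \sqrt{-200440 + 217683} = \sqrt{17243}$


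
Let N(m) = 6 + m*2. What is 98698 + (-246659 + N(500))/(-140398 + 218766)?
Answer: 7734519211/78368 ≈ 98695.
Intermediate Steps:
N(m) = 6 + 2*m
98698 + (-246659 + N(500))/(-140398 + 218766) = 98698 + (-246659 + (6 + 2*500))/(-140398 + 218766) = 98698 + (-246659 + (6 + 1000))/78368 = 98698 + (-246659 + 1006)*(1/78368) = 98698 - 245653*1/78368 = 98698 - 245653/78368 = 7734519211/78368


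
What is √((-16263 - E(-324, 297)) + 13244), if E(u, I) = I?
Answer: 2*I*√829 ≈ 57.585*I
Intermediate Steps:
√((-16263 - E(-324, 297)) + 13244) = √((-16263 - 1*297) + 13244) = √((-16263 - 297) + 13244) = √(-16560 + 13244) = √(-3316) = 2*I*√829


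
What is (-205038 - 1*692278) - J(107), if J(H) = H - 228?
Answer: -897195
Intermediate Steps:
J(H) = -228 + H
(-205038 - 1*692278) - J(107) = (-205038 - 1*692278) - (-228 + 107) = (-205038 - 692278) - 1*(-121) = -897316 + 121 = -897195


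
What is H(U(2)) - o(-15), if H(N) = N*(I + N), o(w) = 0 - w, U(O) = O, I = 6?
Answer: 1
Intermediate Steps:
o(w) = -w
H(N) = N*(6 + N)
H(U(2)) - o(-15) = 2*(6 + 2) - (-1)*(-15) = 2*8 - 1*15 = 16 - 15 = 1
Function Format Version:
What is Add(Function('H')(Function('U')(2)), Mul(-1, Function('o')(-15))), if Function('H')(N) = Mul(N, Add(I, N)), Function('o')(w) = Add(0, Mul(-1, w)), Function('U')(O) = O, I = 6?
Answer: 1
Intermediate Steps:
Function('o')(w) = Mul(-1, w)
Function('H')(N) = Mul(N, Add(6, N))
Add(Function('H')(Function('U')(2)), Mul(-1, Function('o')(-15))) = Add(Mul(2, Add(6, 2)), Mul(-1, Mul(-1, -15))) = Add(Mul(2, 8), Mul(-1, 15)) = Add(16, -15) = 1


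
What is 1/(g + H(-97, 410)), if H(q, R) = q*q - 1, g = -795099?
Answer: -1/785691 ≈ -1.2728e-6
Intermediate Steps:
H(q, R) = -1 + q² (H(q, R) = q² - 1 = -1 + q²)
1/(g + H(-97, 410)) = 1/(-795099 + (-1 + (-97)²)) = 1/(-795099 + (-1 + 9409)) = 1/(-795099 + 9408) = 1/(-785691) = -1/785691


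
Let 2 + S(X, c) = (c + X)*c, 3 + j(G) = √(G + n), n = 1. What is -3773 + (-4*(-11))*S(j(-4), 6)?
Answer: -3069 + 264*I*√3 ≈ -3069.0 + 457.26*I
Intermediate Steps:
j(G) = -3 + √(1 + G) (j(G) = -3 + √(G + 1) = -3 + √(1 + G))
S(X, c) = -2 + c*(X + c) (S(X, c) = -2 + (c + X)*c = -2 + (X + c)*c = -2 + c*(X + c))
-3773 + (-4*(-11))*S(j(-4), 6) = -3773 + (-4*(-11))*(-2 + 6² + (-3 + √(1 - 4))*6) = -3773 + 44*(-2 + 36 + (-3 + √(-3))*6) = -3773 + 44*(-2 + 36 + (-3 + I*√3)*6) = -3773 + 44*(-2 + 36 + (-18 + 6*I*√3)) = -3773 + 44*(16 + 6*I*√3) = -3773 + (704 + 264*I*√3) = -3069 + 264*I*√3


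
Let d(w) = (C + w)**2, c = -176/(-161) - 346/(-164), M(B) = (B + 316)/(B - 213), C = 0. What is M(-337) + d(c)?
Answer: 493535911317/47930521100 ≈ 10.297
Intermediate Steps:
M(B) = (316 + B)/(-213 + B)
c = 42285/13202 (c = -176*(-1/161) - 346*(-1/164) = 176/161 + 173/82 = 42285/13202 ≈ 3.2029)
d(w) = w**2 (d(w) = (0 + w)**2 = w**2)
M(-337) + d(c) = (316 - 337)/(-213 - 337) + (42285/13202)**2 = -21/(-550) + 1788021225/174292804 = -1/550*(-21) + 1788021225/174292804 = 21/550 + 1788021225/174292804 = 493535911317/47930521100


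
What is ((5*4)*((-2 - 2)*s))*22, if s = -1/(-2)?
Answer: -880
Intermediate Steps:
s = ½ (s = -1*(-½) = ½ ≈ 0.50000)
((5*4)*((-2 - 2)*s))*22 = ((5*4)*((-2 - 2)*(½)))*22 = (20*(-4*½))*22 = (20*(-2))*22 = -40*22 = -880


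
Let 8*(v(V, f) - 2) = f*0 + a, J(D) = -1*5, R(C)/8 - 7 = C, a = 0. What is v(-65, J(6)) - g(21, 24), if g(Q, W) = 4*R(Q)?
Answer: -894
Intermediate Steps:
R(C) = 56 + 8*C
g(Q, W) = 224 + 32*Q (g(Q, W) = 4*(56 + 8*Q) = 224 + 32*Q)
J(D) = -5
v(V, f) = 2 (v(V, f) = 2 + (f*0 + 0)/8 = 2 + (0 + 0)/8 = 2 + (⅛)*0 = 2 + 0 = 2)
v(-65, J(6)) - g(21, 24) = 2 - (224 + 32*21) = 2 - (224 + 672) = 2 - 1*896 = 2 - 896 = -894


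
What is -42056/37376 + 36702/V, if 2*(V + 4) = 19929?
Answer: 238218791/93070912 ≈ 2.5595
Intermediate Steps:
V = 19921/2 (V = -4 + (½)*19929 = -4 + 19929/2 = 19921/2 ≈ 9960.5)
-42056/37376 + 36702/V = -42056/37376 + 36702/(19921/2) = -42056*1/37376 + 36702*(2/19921) = -5257/4672 + 73404/19921 = 238218791/93070912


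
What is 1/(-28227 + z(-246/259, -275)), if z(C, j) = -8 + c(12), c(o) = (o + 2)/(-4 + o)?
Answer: -4/112933 ≈ -3.5419e-5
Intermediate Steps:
c(o) = (2 + o)/(-4 + o)
z(C, j) = -25/4 (z(C, j) = -8 + (2 + 12)/(-4 + 12) = -8 + 14/8 = -8 + (1/8)*14 = -8 + 7/4 = -25/4)
1/(-28227 + z(-246/259, -275)) = 1/(-28227 - 25/4) = 1/(-112933/4) = -4/112933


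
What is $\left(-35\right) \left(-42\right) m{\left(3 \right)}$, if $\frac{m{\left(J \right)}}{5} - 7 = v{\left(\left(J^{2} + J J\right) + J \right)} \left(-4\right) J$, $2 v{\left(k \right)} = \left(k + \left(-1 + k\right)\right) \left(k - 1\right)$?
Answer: $-36110550$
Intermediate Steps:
$v{\left(k \right)} = \frac{\left(-1 + k\right) \left(-1 + 2 k\right)}{2}$ ($v{\left(k \right)} = \frac{\left(k + \left(-1 + k\right)\right) \left(k - 1\right)}{2} = \frac{\left(-1 + 2 k\right) \left(-1 + k\right)}{2} = \frac{\left(-1 + k\right) \left(-1 + 2 k\right)}{2}$)
$m{\left(J \right)} = 35 + 5 J \left(-2 - 4 \left(J + 2 J^{2}\right)^{2} + 6 J + 12 J^{2}\right)$ ($m{\left(J \right)} = 35 + 5 \left(\frac{1}{2} + \left(\left(J^{2} + J J\right) + J\right)^{2} - \frac{3 \left(\left(J^{2} + J J\right) + J\right)}{2}\right) \left(-4\right) J = 35 + 5 \left(\frac{1}{2} + \left(\left(J^{2} + J^{2}\right) + J\right)^{2} - \frac{3 \left(\left(J^{2} + J^{2}\right) + J\right)}{2}\right) \left(-4\right) J = 35 + 5 \left(\frac{1}{2} + \left(2 J^{2} + J\right)^{2} - \frac{3 \left(2 J^{2} + J\right)}{2}\right) \left(-4\right) J = 35 + 5 \left(\frac{1}{2} + \left(J + 2 J^{2}\right)^{2} - \frac{3 \left(J + 2 J^{2}\right)}{2}\right) \left(-4\right) J = 35 + 5 \left(\frac{1}{2} + \left(J + 2 J^{2}\right)^{2} - \left(3 J^{2} + \frac{3 J}{2}\right)\right) \left(-4\right) J = 35 + 5 \left(\frac{1}{2} + \left(J + 2 J^{2}\right)^{2} - 3 J^{2} - \frac{3 J}{2}\right) \left(-4\right) J = 35 + 5 \left(-2 - 4 \left(J + 2 J^{2}\right)^{2} + 6 J + 12 J^{2}\right) J = 35 + 5 J \left(-2 - 4 \left(J + 2 J^{2}\right)^{2} + 6 J + 12 J^{2}\right)$)
$\left(-35\right) \left(-42\right) m{\left(3 \right)} = \left(-35\right) \left(-42\right) \left(35 - 80 \cdot 3^{4} - 80 \cdot 3^{5} - 30 + 30 \cdot 3^{2} + 40 \cdot 3^{3}\right) = 1470 \left(35 - 6480 - 19440 - 30 + 30 \cdot 9 + 40 \cdot 27\right) = 1470 \left(35 - 6480 - 19440 - 30 + 270 + 1080\right) = 1470 \left(-24565\right) = -36110550$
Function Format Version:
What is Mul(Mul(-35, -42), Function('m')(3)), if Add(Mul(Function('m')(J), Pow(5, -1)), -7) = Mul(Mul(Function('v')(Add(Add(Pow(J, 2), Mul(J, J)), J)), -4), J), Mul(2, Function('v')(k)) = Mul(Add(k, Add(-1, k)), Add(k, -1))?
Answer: -36110550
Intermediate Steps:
Function('v')(k) = Mul(Rational(1, 2), Add(-1, k), Add(-1, Mul(2, k))) (Function('v')(k) = Mul(Rational(1, 2), Mul(Add(k, Add(-1, k)), Add(k, -1))) = Mul(Rational(1, 2), Mul(Add(-1, Mul(2, k)), Add(-1, k))) = Mul(Rational(1, 2), Mul(Add(-1, k), Add(-1, Mul(2, k)))) = Mul(Rational(1, 2), Add(-1, k), Add(-1, Mul(2, k))))
Function('m')(J) = Add(35, Mul(5, J, Add(-2, Mul(-4, Pow(Add(J, Mul(2, Pow(J, 2))), 2)), Mul(6, J), Mul(12, Pow(J, 2))))) (Function('m')(J) = Add(35, Mul(5, Mul(Mul(Add(Rational(1, 2), Pow(Add(Add(Pow(J, 2), Mul(J, J)), J), 2), Mul(Rational(-3, 2), Add(Add(Pow(J, 2), Mul(J, J)), J))), -4), J))) = Add(35, Mul(5, Mul(Mul(Add(Rational(1, 2), Pow(Add(Add(Pow(J, 2), Pow(J, 2)), J), 2), Mul(Rational(-3, 2), Add(Add(Pow(J, 2), Pow(J, 2)), J))), -4), J))) = Add(35, Mul(5, Mul(Mul(Add(Rational(1, 2), Pow(Add(Mul(2, Pow(J, 2)), J), 2), Mul(Rational(-3, 2), Add(Mul(2, Pow(J, 2)), J))), -4), J))) = Add(35, Mul(5, Mul(Mul(Add(Rational(1, 2), Pow(Add(J, Mul(2, Pow(J, 2))), 2), Mul(Rational(-3, 2), Add(J, Mul(2, Pow(J, 2))))), -4), J))) = Add(35, Mul(5, Mul(Mul(Add(Rational(1, 2), Pow(Add(J, Mul(2, Pow(J, 2))), 2), Add(Mul(-3, Pow(J, 2)), Mul(Rational(-3, 2), J))), -4), J))) = Add(35, Mul(5, Mul(Mul(Add(Rational(1, 2), Pow(Add(J, Mul(2, Pow(J, 2))), 2), Mul(-3, Pow(J, 2)), Mul(Rational(-3, 2), J)), -4), J))) = Add(35, Mul(5, Mul(Add(-2, Mul(-4, Pow(Add(J, Mul(2, Pow(J, 2))), 2)), Mul(6, J), Mul(12, Pow(J, 2))), J))) = Add(35, Mul(5, Mul(J, Add(-2, Mul(-4, Pow(Add(J, Mul(2, Pow(J, 2))), 2)), Mul(6, J), Mul(12, Pow(J, 2)))))) = Add(35, Mul(5, J, Add(-2, Mul(-4, Pow(Add(J, Mul(2, Pow(J, 2))), 2)), Mul(6, J), Mul(12, Pow(J, 2))))))
Mul(Mul(-35, -42), Function('m')(3)) = Mul(Mul(-35, -42), Add(35, Mul(-80, Pow(3, 4)), Mul(-80, Pow(3, 5)), Mul(-10, 3), Mul(30, Pow(3, 2)), Mul(40, Pow(3, 3)))) = Mul(1470, Add(35, Mul(-80, 81), Mul(-80, 243), -30, Mul(30, 9), Mul(40, 27))) = Mul(1470, Add(35, -6480, -19440, -30, 270, 1080)) = Mul(1470, -24565) = -36110550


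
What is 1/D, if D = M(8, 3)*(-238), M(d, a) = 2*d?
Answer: -1/3808 ≈ -0.00026261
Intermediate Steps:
D = -3808 (D = (2*8)*(-238) = 16*(-238) = -3808)
1/D = 1/(-3808) = -1/3808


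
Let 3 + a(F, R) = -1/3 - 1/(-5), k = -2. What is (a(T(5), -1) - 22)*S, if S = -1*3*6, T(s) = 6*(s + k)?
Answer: 2262/5 ≈ 452.40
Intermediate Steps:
T(s) = -12 + 6*s (T(s) = 6*(s - 2) = 6*(-2 + s) = -12 + 6*s)
S = -18 (S = -3*6 = -18)
a(F, R) = -47/15 (a(F, R) = -3 + (-1/3 - 1/(-5)) = -3 + (-1*1/3 - 1*(-1/5)) = -3 + (-1/3 + 1/5) = -3 - 2/15 = -47/15)
(a(T(5), -1) - 22)*S = (-47/15 - 22)*(-18) = -377/15*(-18) = 2262/5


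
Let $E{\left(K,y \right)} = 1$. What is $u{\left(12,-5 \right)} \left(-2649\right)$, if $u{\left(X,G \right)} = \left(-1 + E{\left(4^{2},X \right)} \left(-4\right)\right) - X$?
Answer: $45033$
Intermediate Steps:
$u{\left(X,G \right)} = -5 - X$ ($u{\left(X,G \right)} = \left(-1 + 1 \left(-4\right)\right) - X = \left(-1 - 4\right) - X = -5 - X$)
$u{\left(12,-5 \right)} \left(-2649\right) = \left(-5 - 12\right) \left(-2649\right) = \left(-17\right) \left(-2649\right) = 45033$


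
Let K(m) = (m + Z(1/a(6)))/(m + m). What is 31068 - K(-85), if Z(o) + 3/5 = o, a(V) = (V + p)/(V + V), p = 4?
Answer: 13203689/425 ≈ 31068.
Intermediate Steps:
a(V) = (4 + V)/(2*V) (a(V) = (V + 4)/(V + V) = (4 + V)/((2*V)) = (4 + V)*(1/(2*V)) = (4 + V)/(2*V))
Z(o) = -⅗ + o
K(m) = (⅗ + m)/(2*m) (K(m) = (m + (-⅗ + 1/((½)*(4 + 6)/6)))/(m + m) = (m + (-⅗ + 1/((½)*(⅙)*10)))/((2*m)) = (m + (-⅗ + 1/(⅚)))*(1/(2*m)) = (m + (-⅗ + 6/5))*(1/(2*m)) = (m + ⅗)*(1/(2*m)) = (⅗ + m)*(1/(2*m)) = (⅗ + m)/(2*m))
31068 - K(-85) = 31068 - (3 + 5*(-85))/(10*(-85)) = 31068 - (-1)*(3 - 425)/(10*85) = 31068 - (-1)*(-422)/(10*85) = 31068 - 1*211/425 = 31068 - 211/425 = 13203689/425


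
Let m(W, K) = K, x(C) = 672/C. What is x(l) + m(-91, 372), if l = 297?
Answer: 37052/99 ≈ 374.26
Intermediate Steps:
x(l) + m(-91, 372) = 672/297 + 372 = 672*(1/297) + 372 = 224/99 + 372 = 37052/99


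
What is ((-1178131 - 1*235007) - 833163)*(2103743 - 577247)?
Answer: -3428969491296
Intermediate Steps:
((-1178131 - 1*235007) - 833163)*(2103743 - 577247) = ((-1178131 - 235007) - 833163)*1526496 = (-1413138 - 833163)*1526496 = -2246301*1526496 = -3428969491296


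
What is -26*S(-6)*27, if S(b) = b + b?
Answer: 8424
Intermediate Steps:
S(b) = 2*b
-26*S(-6)*27 = -52*(-6)*27 = -26*(-12)*27 = 312*27 = 8424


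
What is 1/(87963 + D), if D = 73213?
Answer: 1/161176 ≈ 6.2044e-6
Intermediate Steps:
1/(87963 + D) = 1/(87963 + 73213) = 1/161176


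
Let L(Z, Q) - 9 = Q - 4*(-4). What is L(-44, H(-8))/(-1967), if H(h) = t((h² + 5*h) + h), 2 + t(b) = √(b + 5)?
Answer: -23/1967 - √21/1967 ≈ -0.014023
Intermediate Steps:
t(b) = -2 + √(5 + b) (t(b) = -2 + √(b + 5) = -2 + √(5 + b))
H(h) = -2 + √(5 + h² + 6*h) (H(h) = -2 + √(5 + ((h² + 5*h) + h)) = -2 + √(5 + (h² + 6*h)) = -2 + √(5 + h² + 6*h))
L(Z, Q) = 25 + Q (L(Z, Q) = 9 + (Q - 4*(-4)) = 9 + (Q + 16) = 9 + (16 + Q) = 25 + Q)
L(-44, H(-8))/(-1967) = (25 + (-2 + √(5 - 8*(6 - 8))))/(-1967) = (25 + (-2 + √(5 - 8*(-2))))*(-1/1967) = (25 + (-2 + √(5 + 16)))*(-1/1967) = (25 + (-2 + √21))*(-1/1967) = (23 + √21)*(-1/1967) = -23/1967 - √21/1967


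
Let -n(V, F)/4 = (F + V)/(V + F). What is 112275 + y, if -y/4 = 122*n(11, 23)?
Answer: 114227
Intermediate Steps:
n(V, F) = -4 (n(V, F) = -4*(F + V)/(V + F) = -4*(F + V)/(F + V) = -4*1 = -4)
y = 1952 (y = -488*(-4) = -4*(-488) = 1952)
112275 + y = 112275 + 1952 = 114227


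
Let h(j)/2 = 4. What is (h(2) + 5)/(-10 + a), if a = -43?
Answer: -13/53 ≈ -0.24528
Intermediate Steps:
h(j) = 8 (h(j) = 2*4 = 8)
(h(2) + 5)/(-10 + a) = (8 + 5)/(-10 - 43) = 13/(-53) = -1/53*13 = -13/53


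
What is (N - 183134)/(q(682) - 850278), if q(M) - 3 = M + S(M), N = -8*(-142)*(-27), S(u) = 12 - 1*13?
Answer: 106903/424797 ≈ 0.25166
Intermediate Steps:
S(u) = -1 (S(u) = 12 - 13 = -1)
N = -30672 (N = 1136*(-27) = -30672)
q(M) = 2 + M (q(M) = 3 + (M - 1) = 3 + (-1 + M) = 2 + M)
(N - 183134)/(q(682) - 850278) = (-30672 - 183134)/((2 + 682) - 850278) = -213806/(684 - 850278) = -213806/(-849594) = -213806*(-1/849594) = 106903/424797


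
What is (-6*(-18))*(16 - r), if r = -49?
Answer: 7020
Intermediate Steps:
(-6*(-18))*(16 - r) = (-6*(-18))*(16 - 1*(-49)) = 108*(16 + 49) = 108*65 = 7020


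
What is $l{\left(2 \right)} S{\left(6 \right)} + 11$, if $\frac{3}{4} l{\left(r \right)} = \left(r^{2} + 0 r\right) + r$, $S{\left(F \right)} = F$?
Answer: $59$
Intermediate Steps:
$l{\left(r \right)} = \frac{4 r}{3} + \frac{4 r^{2}}{3}$ ($l{\left(r \right)} = \frac{4 \left(\left(r^{2} + 0 r\right) + r\right)}{3} = \frac{4 \left(\left(r^{2} + 0\right) + r\right)}{3} = \frac{4 \left(r^{2} + r\right)}{3} = \frac{4 \left(r + r^{2}\right)}{3} = \frac{4 r}{3} + \frac{4 r^{2}}{3}$)
$l{\left(2 \right)} S{\left(6 \right)} + 11 = \frac{4}{3} \cdot 2 \left(1 + 2\right) 6 + 11 = \frac{4}{3} \cdot 2 \cdot 3 \cdot 6 + 11 = 8 \cdot 6 + 11 = 48 + 11 = 59$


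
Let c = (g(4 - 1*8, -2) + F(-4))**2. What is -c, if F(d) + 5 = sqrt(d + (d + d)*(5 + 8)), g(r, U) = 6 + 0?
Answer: 107 - 12*I*sqrt(3) ≈ 107.0 - 20.785*I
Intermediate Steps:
g(r, U) = 6
F(d) = -5 + 3*sqrt(3)*sqrt(d) (F(d) = -5 + sqrt(d + (d + d)*(5 + 8)) = -5 + sqrt(d + (2*d)*13) = -5 + sqrt(d + 26*d) = -5 + sqrt(27*d) = -5 + 3*sqrt(3)*sqrt(d))
c = (1 + 6*I*sqrt(3))**2 (c = (6 + (-5 + 3*sqrt(3)*sqrt(-4)))**2 = (6 + (-5 + 3*sqrt(3)*(2*I)))**2 = (6 + (-5 + 6*I*sqrt(3)))**2 = (1 + 6*I*sqrt(3))**2 ≈ -107.0 + 20.785*I)
-c = -(-107 + 12*I*sqrt(3)) = 107 - 12*I*sqrt(3)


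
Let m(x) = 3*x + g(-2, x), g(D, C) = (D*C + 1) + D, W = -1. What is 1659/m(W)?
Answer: -1659/2 ≈ -829.50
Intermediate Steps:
g(D, C) = 1 + D + C*D (g(D, C) = (C*D + 1) + D = (1 + C*D) + D = 1 + D + C*D)
m(x) = -1 + x (m(x) = 3*x + (1 - 2 + x*(-2)) = 3*x + (1 - 2 - 2*x) = 3*x + (-1 - 2*x) = -1 + x)
1659/m(W) = 1659/(-1 - 1) = 1659/(-2) = 1659*(-½) = -1659/2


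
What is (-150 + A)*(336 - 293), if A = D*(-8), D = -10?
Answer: -3010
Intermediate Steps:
A = 80 (A = -10*(-8) = 80)
(-150 + A)*(336 - 293) = (-150 + 80)*(336 - 293) = -70*43 = -3010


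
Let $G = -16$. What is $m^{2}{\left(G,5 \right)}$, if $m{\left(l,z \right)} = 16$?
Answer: $256$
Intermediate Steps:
$m^{2}{\left(G,5 \right)} = 16^{2} = 256$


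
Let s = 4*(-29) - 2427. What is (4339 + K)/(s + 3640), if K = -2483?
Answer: 1856/1097 ≈ 1.6919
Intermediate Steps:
s = -2543 (s = -116 - 2427 = -2543)
(4339 + K)/(s + 3640) = (4339 - 2483)/(-2543 + 3640) = 1856/1097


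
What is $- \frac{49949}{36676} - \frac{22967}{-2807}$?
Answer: $\frac{100304407}{14707076} \approx 6.8201$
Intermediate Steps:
$- \frac{49949}{36676} - \frac{22967}{-2807} = \left(-49949\right) \frac{1}{36676} - - \frac{3281}{401} = - \frac{49949}{36676} + \frac{3281}{401} = \frac{100304407}{14707076}$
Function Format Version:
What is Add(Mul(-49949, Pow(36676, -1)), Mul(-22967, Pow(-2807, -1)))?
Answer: Rational(100304407, 14707076) ≈ 6.8201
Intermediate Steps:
Add(Mul(-49949, Pow(36676, -1)), Mul(-22967, Pow(-2807, -1))) = Add(Mul(-49949, Rational(1, 36676)), Mul(-22967, Rational(-1, 2807))) = Add(Rational(-49949, 36676), Rational(3281, 401)) = Rational(100304407, 14707076)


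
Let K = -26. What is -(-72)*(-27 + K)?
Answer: -3816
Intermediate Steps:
-(-72)*(-27 + K) = -(-72)*(-27 - 26) = -(-72)*(-53) = -8*477 = -3816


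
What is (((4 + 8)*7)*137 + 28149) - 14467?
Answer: 25190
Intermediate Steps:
(((4 + 8)*7)*137 + 28149) - 14467 = ((12*7)*137 + 28149) - 14467 = (84*137 + 28149) - 14467 = (11508 + 28149) - 14467 = 39657 - 14467 = 25190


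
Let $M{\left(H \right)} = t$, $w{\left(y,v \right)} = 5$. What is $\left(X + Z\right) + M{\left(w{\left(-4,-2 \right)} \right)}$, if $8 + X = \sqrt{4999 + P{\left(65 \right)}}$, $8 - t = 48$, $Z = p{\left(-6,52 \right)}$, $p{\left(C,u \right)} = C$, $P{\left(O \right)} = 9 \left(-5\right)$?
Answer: $-54 + \sqrt{4954} \approx 16.385$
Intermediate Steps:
$P{\left(O \right)} = -45$
$Z = -6$
$t = -40$ ($t = 8 - 48 = -40$)
$X = -8 + \sqrt{4954}$ ($X = -8 + \sqrt{4999 - 45} = -8 + \sqrt{4954} \approx 62.385$)
$M{\left(H \right)} = -40$
$\left(X + Z\right) + M{\left(w{\left(-4,-2 \right)} \right)} = \left(\left(-8 + \sqrt{4954}\right) - 6\right) - 40 = \left(-14 + \sqrt{4954}\right) - 40 = -54 + \sqrt{4954}$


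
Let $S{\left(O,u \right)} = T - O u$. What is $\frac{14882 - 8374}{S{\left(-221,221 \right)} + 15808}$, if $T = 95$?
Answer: $\frac{1627}{16186} \approx 0.10052$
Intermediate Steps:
$S{\left(O,u \right)} = 95 - O u$
$\frac{14882 - 8374}{S{\left(-221,221 \right)} + 15808} = \frac{14882 - 8374}{\left(95 - \left(-221\right) 221\right) + 15808} = \frac{6508}{\left(95 + 48841\right) + 15808} = \frac{6508}{48936 + 15808} = \frac{6508}{64744} = 6508 \cdot \frac{1}{64744} = \frac{1627}{16186}$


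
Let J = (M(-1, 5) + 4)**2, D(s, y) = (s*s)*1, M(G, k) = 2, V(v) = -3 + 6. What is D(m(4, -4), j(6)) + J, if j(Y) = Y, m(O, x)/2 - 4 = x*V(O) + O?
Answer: 100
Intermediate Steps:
V(v) = 3
m(O, x) = 8 + 2*O + 6*x (m(O, x) = 8 + 2*(x*3 + O) = 8 + 2*(3*x + O) = 8 + 2*(O + 3*x) = 8 + (2*O + 6*x) = 8 + 2*O + 6*x)
D(s, y) = s**2 (D(s, y) = s**2*1 = s**2)
J = 36 (J = (2 + 4)**2 = 6**2 = 36)
D(m(4, -4), j(6)) + J = (8 + 2*4 + 6*(-4))**2 + 36 = (8 + 8 - 24)**2 + 36 = (-8)**2 + 36 = 64 + 36 = 100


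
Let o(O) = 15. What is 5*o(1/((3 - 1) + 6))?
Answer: 75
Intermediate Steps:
5*o(1/((3 - 1) + 6)) = 5*15 = 75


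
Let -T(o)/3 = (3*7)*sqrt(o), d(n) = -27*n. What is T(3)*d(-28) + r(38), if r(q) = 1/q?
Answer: 1/38 - 47628*sqrt(3) ≈ -82494.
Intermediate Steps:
T(o) = -63*sqrt(o) (T(o) = -3*3*7*sqrt(o) = -63*sqrt(o))
T(3)*d(-28) + r(38) = (-63*sqrt(3))*(-27*(-28)) + 1/38 = -63*sqrt(3)*756 + 1/38 = -47628*sqrt(3) + 1/38 = 1/38 - 47628*sqrt(3)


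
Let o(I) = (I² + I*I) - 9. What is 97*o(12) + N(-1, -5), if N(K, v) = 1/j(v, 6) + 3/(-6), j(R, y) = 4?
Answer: 108251/4 ≈ 27063.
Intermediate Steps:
o(I) = -9 + 2*I² (o(I) = (I² + I²) - 9 = 2*I² - 9 = -9 + 2*I²)
N(K, v) = -¼ (N(K, v) = 1/4 + 3/(-6) = 1*(¼) + 3*(-⅙) = ¼ - ½ = -¼)
97*o(12) + N(-1, -5) = 97*(-9 + 2*12²) - ¼ = 97*(-9 + 2*144) - ¼ = 97*(-9 + 288) - ¼ = 97*279 - ¼ = 27063 - ¼ = 108251/4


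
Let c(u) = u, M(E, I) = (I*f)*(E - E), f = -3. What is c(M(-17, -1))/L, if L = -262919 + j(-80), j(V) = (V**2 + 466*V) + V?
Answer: 0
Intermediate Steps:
j(V) = V**2 + 467*V
M(E, I) = 0 (M(E, I) = (I*(-3))*(E - E) = -3*I*0 = 0)
L = -293879 (L = -262919 - 80*(467 - 80) = -262919 - 80*387 = -262919 - 30960 = -293879)
c(M(-17, -1))/L = 0/(-293879) = 0*(-1/293879) = 0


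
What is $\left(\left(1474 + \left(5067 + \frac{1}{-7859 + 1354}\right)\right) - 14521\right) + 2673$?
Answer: $- \frac{34522036}{6505} \approx -5307.0$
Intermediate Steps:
$\left(\left(1474 + \left(5067 + \frac{1}{-7859 + 1354}\right)\right) - 14521\right) + 2673 = \left(\left(1474 + \left(5067 + \frac{1}{-6505}\right)\right) - 14521\right) + 2673 = \left(\left(1474 + \left(5067 - \frac{1}{6505}\right)\right) - 14521\right) + 2673 = \left(\left(1474 + \frac{32960834}{6505}\right) - 14521\right) + 2673 = \left(\frac{42549204}{6505} - 14521\right) + 2673 = - \frac{51909901}{6505} + 2673 = - \frac{34522036}{6505}$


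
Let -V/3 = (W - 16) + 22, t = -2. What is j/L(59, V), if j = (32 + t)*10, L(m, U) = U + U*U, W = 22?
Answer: 25/581 ≈ 0.043029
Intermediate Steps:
V = -84 (V = -3*((22 - 16) + 22) = -3*(6 + 22) = -3*28 = -84)
L(m, U) = U + U²
j = 300 (j = (32 - 2)*10 = 30*10 = 300)
j/L(59, V) = 300/((-84*(1 - 84))) = 300/((-84*(-83))) = 300/6972 = 300*(1/6972) = 25/581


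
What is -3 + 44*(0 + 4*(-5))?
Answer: -883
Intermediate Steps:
-3 + 44*(0 + 4*(-5)) = -3 + 44*(0 - 20) = -3 + 44*(-20) = -3 - 880 = -883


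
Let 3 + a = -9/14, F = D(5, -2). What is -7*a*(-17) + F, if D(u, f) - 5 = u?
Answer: -847/2 ≈ -423.50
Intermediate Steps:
D(u, f) = 5 + u
F = 10 (F = 5 + 5 = 10)
a = -51/14 (a = -3 - 9/14 = -51/14 ≈ -3.6429)
-7*a*(-17) + F = -7*(-51/14)*(-17) + 10 = (51/2)*(-17) + 10 = -867/2 + 10 = -847/2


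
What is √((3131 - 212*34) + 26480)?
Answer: √22403 ≈ 149.68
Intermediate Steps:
√((3131 - 212*34) + 26480) = √((3131 - 1*7208) + 26480) = √((3131 - 7208) + 26480) = √(-4077 + 26480) = √22403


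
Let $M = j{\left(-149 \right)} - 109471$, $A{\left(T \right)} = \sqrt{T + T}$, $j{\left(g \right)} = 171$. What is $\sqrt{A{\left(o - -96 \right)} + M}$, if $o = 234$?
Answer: $\sqrt{-109300 + 2 \sqrt{165}} \approx 330.57 i$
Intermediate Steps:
$A{\left(T \right)} = \sqrt{2} \sqrt{T}$ ($A{\left(T \right)} = \sqrt{2 T} = \sqrt{2} \sqrt{T}$)
$M = -109300$ ($M = 171 - 109471 = -109300$)
$\sqrt{A{\left(o - -96 \right)} + M} = \sqrt{\sqrt{2} \sqrt{234 - -96} - 109300} = \sqrt{\sqrt{2} \sqrt{234 + 96} - 109300} = \sqrt{\sqrt{2} \sqrt{330} - 109300} = \sqrt{2 \sqrt{165} - 109300} = \sqrt{-109300 + 2 \sqrt{165}}$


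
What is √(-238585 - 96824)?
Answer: I*√335409 ≈ 579.15*I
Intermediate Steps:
√(-238585 - 96824) = √(-335409) = I*√335409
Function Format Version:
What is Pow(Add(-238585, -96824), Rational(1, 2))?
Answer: Mul(I, Pow(335409, Rational(1, 2))) ≈ Mul(579.15, I)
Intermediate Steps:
Pow(Add(-238585, -96824), Rational(1, 2)) = Pow(-335409, Rational(1, 2)) = Mul(I, Pow(335409, Rational(1, 2)))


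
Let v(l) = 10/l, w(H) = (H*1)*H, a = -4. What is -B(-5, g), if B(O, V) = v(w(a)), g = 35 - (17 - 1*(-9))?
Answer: -5/8 ≈ -0.62500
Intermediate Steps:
g = 9 (g = 35 - (17 + 9) = 35 - 1*26 = 35 - 26 = 9)
w(H) = H² (w(H) = H*H = H²)
B(O, V) = 5/8 (B(O, V) = 10/((-4)²) = 10/16 = 10*(1/16) = 5/8)
-B(-5, g) = -1*5/8 = -5/8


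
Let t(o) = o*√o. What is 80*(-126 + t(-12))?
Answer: -10080 - 1920*I*√3 ≈ -10080.0 - 3325.5*I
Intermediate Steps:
t(o) = o^(3/2)
80*(-126 + t(-12)) = 80*(-126 + (-12)^(3/2)) = 80*(-126 - 24*I*√3) = -10080 - 1920*I*√3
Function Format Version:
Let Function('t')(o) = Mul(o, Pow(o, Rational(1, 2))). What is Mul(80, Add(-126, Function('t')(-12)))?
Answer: Add(-10080, Mul(-1920, I, Pow(3, Rational(1, 2)))) ≈ Add(-10080., Mul(-3325.5, I))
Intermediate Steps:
Function('t')(o) = Pow(o, Rational(3, 2))
Mul(80, Add(-126, Function('t')(-12))) = Mul(80, Add(-126, Pow(-12, Rational(3, 2)))) = Mul(80, Add(-126, Mul(-24, I, Pow(3, Rational(1, 2))))) = Add(-10080, Mul(-1920, I, Pow(3, Rational(1, 2))))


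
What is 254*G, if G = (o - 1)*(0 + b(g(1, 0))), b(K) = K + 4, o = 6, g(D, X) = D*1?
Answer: 6350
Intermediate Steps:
g(D, X) = D
b(K) = 4 + K
G = 25 (G = (6 - 1)*(0 + (4 + 1)) = 5*(0 + 5) = 5*5 = 25)
254*G = 254*25 = 6350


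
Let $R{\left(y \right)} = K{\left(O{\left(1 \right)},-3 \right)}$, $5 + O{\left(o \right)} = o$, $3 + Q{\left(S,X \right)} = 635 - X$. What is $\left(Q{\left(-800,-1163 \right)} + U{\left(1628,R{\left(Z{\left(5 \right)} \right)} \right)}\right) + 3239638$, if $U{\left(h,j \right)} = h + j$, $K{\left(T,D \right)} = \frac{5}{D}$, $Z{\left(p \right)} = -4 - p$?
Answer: $\frac{9729178}{3} \approx 3.2431 \cdot 10^{6}$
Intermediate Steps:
$Q{\left(S,X \right)} = 632 - X$ ($Q{\left(S,X \right)} = -3 - \left(-635 + X\right) = 632 - X$)
$O{\left(o \right)} = -5 + o$
$R{\left(y \right)} = - \frac{5}{3}$ ($R{\left(y \right)} = \frac{5}{-3} = 5 \left(- \frac{1}{3}\right) = - \frac{5}{3}$)
$\left(Q{\left(-800,-1163 \right)} + U{\left(1628,R{\left(Z{\left(5 \right)} \right)} \right)}\right) + 3239638 = \left(\left(632 - -1163\right) + \left(1628 - \frac{5}{3}\right)\right) + 3239638 = \left(\left(632 + 1163\right) + \frac{4879}{3}\right) + 3239638 = \left(1795 + \frac{4879}{3}\right) + 3239638 = \frac{10264}{3} + 3239638 = \frac{9729178}{3}$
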